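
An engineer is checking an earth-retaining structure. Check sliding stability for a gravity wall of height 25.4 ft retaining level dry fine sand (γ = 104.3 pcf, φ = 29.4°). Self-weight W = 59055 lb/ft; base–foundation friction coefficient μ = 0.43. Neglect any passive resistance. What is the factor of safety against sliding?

K_a = tan²(45° − 29.4°/2) = 0.3415.
P_a = ½K_aγH² = 0.5×0.3415×104.3×25.4² = 11490 lb/ft, acting at H/3 = 8.467 ft above the base.
FS_sliding = μW / P_a = 0.43×59055 / 11490 = 2.210.

2.21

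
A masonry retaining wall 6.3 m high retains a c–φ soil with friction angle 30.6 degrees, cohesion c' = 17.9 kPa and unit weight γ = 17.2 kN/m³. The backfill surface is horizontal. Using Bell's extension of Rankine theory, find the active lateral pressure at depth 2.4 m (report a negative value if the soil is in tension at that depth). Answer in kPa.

K_a = (1 − sin φ)/(1 + sin φ) = 0.3253.
σ_a = K_a γ z − 2c√K_a = 0.3253×17.2×2.4 − 2×17.9×0.5704 = -6.990 kPa.

-6.99 kPa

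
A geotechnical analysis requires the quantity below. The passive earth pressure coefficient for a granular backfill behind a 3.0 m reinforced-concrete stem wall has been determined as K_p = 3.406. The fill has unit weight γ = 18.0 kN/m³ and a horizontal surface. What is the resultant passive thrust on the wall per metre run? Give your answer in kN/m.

276 kN/m

P = ½ K_p γ H² = 0.5 × 3.406 × 18.0 × 3.0² = 275.9 kN/m.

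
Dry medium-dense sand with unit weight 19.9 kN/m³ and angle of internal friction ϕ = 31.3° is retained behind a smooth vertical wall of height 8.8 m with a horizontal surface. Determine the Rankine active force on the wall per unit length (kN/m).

244 kN/m

K_a = tan²(45° − φ/2) = 0.3162.
P_a = ½ K_a γ H² = 0.5 × 0.3162 × 19.9 × 8.8² = 243.6 kN/m.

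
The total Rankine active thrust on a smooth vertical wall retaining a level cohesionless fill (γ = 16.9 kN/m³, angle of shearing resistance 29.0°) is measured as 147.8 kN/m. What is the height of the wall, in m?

K_a = 0.3470. P_a = ½ K_a γ H² ⇒ H = √(2P_a/(K_a γ)).
H = √(2×147.8/(0.3470×16.9)) = 7.100 m.

7.10 m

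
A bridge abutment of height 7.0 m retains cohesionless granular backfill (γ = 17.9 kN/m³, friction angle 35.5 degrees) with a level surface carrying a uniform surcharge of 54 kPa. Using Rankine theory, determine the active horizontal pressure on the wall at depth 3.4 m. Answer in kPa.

30.5 kPa

K_a = (1 − sin φ)/(1 + sin φ) = 0.2653.
σ_v = γz + q = 17.9 × 3.4 + 54 = 114.9 kPa.
σ_h = K_a σ_v = 0.2653 × 114.9 = 30.47 kPa.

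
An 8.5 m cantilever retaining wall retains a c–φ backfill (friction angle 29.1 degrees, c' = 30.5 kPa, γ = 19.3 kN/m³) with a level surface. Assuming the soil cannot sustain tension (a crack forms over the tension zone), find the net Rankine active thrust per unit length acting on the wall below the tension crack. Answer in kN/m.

32.5 kN/m

K_a = 0.3456; √K_a = 0.5879.
Tension-crack depth z_c = 2c/(γ√K_a) = 2×30.5/(19.3×0.5879) = 5.376 m.
σ_a at base = K_a γ H − 2c√K_a = 0.3456×19.3×8.5 − 2×30.5×0.5879 = 20.83 kPa.
P_a = ½ × 20.83 × (H − z_c) = 0.5×20.83×3.124 = 32.54 kN/m.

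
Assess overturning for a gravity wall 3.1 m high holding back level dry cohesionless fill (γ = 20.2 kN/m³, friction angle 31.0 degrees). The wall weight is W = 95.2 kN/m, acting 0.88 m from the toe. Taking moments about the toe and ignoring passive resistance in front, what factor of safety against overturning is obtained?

K_a = tan²(45° − 31.0°/2) = 0.3201.
P_a = ½K_aγH² = 0.5×0.3201×20.2×3.1² = 31.07 kN/m, acting at H/3 = 1.033 m above the base.
Overturning moment M_o = P_a × H/3 = 31.07 × 1.033 = 32.10.
Resisting moment M_r = W × 0.88 = 95.2 × 0.88 = 83.78.
FS_overturning = M_r/M_o = 83.78/32.10 = 2.609.

2.61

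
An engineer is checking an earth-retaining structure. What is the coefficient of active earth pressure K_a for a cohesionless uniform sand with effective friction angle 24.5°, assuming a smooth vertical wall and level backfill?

0.414

K_a = tan²(45° − φ/2) = tan²(32.75°) = 0.4137.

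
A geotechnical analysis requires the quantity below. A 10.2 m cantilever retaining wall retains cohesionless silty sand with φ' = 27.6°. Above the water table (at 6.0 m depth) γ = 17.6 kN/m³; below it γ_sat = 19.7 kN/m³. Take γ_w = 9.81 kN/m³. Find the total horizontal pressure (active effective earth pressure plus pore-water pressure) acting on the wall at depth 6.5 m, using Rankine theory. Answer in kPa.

45.5 kPa

K_a = (1 − sin φ)/(1 + sin φ) = 0.3668.
γ' = 19.7 − 9.81 = 9.890 kN/m³.
Effective vertical stress at 6.5 m: σ'_v = 17.6×6.0 + 9.890×0.500 = 110.5 kPa.
σ'_h = K_a σ'_v = 0.3668 × 110.5 = 40.55 kPa; u = γ_w × 0.500 = 4.905 kPa.
Total σ_h = 40.55 + 4.905 = 45.45 kPa.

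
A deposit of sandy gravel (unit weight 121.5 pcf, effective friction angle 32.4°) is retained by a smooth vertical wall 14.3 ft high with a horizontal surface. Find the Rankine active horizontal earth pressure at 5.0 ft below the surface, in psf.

184 psf

K_a = (1 − sin φ)/(1 + sin φ) = 0.3022.
σ_h = K_a γ z = 0.3022 × 121.5 × 5.0 = 183.6 psf.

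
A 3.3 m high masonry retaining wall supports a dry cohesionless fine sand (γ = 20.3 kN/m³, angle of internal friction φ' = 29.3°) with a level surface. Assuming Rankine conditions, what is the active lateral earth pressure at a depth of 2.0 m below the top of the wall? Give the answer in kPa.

K_a = (1 − sin φ)/(1 + sin φ) = 0.3428.
σ_h = K_a γ z = 0.3428 × 20.3 × 2.0 = 13.92 kPa.

13.9 kPa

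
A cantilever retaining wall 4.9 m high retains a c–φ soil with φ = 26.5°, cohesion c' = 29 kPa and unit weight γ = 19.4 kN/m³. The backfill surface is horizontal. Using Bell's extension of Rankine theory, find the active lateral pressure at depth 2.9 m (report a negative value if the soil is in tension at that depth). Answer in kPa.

-14.3 kPa

K_a = (1 − sin φ)/(1 + sin φ) = 0.3829.
σ_a = K_a γ z − 2c√K_a = 0.3829×19.4×2.9 − 2×29×0.6188 = -14.35 kPa.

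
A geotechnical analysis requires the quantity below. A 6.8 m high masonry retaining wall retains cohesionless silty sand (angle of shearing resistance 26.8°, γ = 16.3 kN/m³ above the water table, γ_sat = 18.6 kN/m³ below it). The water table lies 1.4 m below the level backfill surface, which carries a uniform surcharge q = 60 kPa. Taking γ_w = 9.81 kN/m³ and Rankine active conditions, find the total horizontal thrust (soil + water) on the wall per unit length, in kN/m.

K_a = tan²(45° − φ/2) = 0.3785.
γ' = 18.6 − 9.81 = 8.790 kN/m³. h₂ = H − d_w = 5.4 m.
σ'_h: at surface K_a·q = 22.71; at WT K_a(q+γd_w) = 31.35; at base K_a(q+γd_w+γ'h₂) = 49.31 kPa.
P₁ = ½(22.71+31.35)×1.4 = 37.84; P₂ = ½(31.35+49.31)×5.4 = 217.8; P_w = ½γ_w h₂² = 143.0.
Total = 37.84+217.8+143.0 = 398.6 kN/m.

399 kN/m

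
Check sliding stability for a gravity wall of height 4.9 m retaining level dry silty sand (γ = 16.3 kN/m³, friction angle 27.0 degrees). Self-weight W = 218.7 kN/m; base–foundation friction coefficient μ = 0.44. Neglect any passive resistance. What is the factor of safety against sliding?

K_a = tan²(45° − 27.0°/2) = 0.3755.
P_a = ½K_aγH² = 0.5×0.3755×16.3×4.9² = 73.48 kN/m, acting at H/3 = 1.633 m above the base.
FS_sliding = μW / P_a = 0.44×218.7 / 73.48 = 1.310.

1.31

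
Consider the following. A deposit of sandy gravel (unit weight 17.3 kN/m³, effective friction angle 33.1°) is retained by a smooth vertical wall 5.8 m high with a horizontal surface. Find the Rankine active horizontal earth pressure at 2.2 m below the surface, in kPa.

K_a = (1 − sin φ)/(1 + sin φ) = 0.2936.
σ_h = K_a γ z = 0.2936 × 17.3 × 2.2 = 11.17 kPa.

11.2 kPa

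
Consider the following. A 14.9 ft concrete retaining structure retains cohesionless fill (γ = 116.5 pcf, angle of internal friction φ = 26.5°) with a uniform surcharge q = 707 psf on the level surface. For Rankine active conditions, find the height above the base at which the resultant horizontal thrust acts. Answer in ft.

6.08 ft

K_a = 0.3829.
Triangular part P₁ = ½K_aγH² = 4952 at H/3 = 4.967 ft; rectangular part P₂ = K_a q H = 4034 at H/2 = 7.450 ft.
ȳ = (P₁·4.967 + P₂·7.450)/(P₁+P₂) = 6.081 ft.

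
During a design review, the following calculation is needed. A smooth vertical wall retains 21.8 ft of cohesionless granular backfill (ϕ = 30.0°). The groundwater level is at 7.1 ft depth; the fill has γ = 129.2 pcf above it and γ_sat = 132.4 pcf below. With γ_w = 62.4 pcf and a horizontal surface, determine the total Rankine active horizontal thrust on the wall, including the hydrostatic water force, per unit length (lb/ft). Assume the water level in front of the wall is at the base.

14800 lb/ft

K_a = tan²(45° − φ/2) = 0.3333.
γ' = 132.4 − 62.4 = 70.00 pcf. Depth below WT = 14.7 ft.
σ'_h at WT = K_a γ d_w = 305.8 psf; at base = 305.8 + K_a γ' × 14.7 = 648.8 psf.
P₁ (0–7.1 ft) = ½×305.8×7.1 = 1085. P₂ (7.1–21.8 ft) = ½(305.8+648.8)×14.7 = 7016.
P_w = ½ γ_w h₂² = 0.5×62.4×14.7² = 6742. Total = 1085+7016+6742 = 14840 lb/ft.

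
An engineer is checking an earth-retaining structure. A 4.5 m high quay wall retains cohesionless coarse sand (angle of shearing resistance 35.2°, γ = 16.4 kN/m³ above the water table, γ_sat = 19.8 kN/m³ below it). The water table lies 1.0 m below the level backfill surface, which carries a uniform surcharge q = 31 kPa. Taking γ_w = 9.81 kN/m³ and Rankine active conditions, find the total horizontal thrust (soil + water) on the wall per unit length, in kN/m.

132 kN/m

K_a = tan²(45° − φ/2) = 0.2687.
γ' = 19.8 − 9.81 = 9.990 kN/m³. h₂ = H − d_w = 3.5 m.
σ'_h: at surface K_a·q = 8.329; at WT K_a(q+γd_w) = 12.74; at base K_a(q+γd_w+γ'h₂) = 22.13 kPa.
P₁ = ½(8.329+12.74)×1.0 = 10.53; P₂ = ½(12.74+22.13)×3.5 = 61.02; P_w = ½γ_w h₂² = 60.09.
Total = 10.53+61.02+60.09 = 131.6 kN/m.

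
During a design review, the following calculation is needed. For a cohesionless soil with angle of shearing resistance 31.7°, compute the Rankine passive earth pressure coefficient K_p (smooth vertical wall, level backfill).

3.21

K_p = (1 + sin φ)/(1 − sin φ) = tan²(45° + 31.7°/2) = 3.215.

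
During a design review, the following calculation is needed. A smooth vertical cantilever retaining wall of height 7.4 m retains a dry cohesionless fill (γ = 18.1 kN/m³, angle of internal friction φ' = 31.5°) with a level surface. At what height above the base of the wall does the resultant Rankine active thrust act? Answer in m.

2.47 m

K_a = 0.3136.
The pressure distribution is triangular, so the resultant acts at H/3 above the base = 7.4/3 = 2.467 m.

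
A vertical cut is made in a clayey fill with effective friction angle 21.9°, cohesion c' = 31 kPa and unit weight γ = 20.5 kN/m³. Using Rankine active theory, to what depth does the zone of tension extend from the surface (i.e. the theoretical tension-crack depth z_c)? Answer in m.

4.48 m

K_a = tan²(45° − 21.9°/2) = 0.4567; √K_a = 0.6758.
The active pressure is zero where K_a γ z = 2c√K_a, so z_c = 2c/(γ√K_a) = 2×31/(20.5×0.6758) = 4.475 m.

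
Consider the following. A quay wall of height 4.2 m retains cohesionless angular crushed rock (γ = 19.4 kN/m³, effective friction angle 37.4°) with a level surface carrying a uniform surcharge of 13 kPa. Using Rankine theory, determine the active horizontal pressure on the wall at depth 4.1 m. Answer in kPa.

K_a = (1 − sin φ)/(1 + sin φ) = 0.2443.
σ_v = γz + q = 19.4 × 4.1 + 13 = 92.54 kPa.
σ_h = K_a σ_v = 0.2443 × 92.54 = 22.60 kPa.

22.6 kPa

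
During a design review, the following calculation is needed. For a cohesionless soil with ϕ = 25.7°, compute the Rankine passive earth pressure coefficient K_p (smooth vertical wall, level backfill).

K_p = (1 + sin φ)/(1 − sin φ) = tan²(45° + 25.7°/2) = 2.531.

2.53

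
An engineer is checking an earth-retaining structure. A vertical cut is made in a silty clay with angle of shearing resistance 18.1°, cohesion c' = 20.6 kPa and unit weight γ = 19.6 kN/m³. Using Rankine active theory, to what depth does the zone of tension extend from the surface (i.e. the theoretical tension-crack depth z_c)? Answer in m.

K_a = tan²(45° − 18.1°/2) = 0.5259; √K_a = 0.7252.
The active pressure is zero where K_a γ z = 2c√K_a, so z_c = 2c/(γ√K_a) = 2×20.6/(19.6×0.7252) = 2.899 m.

2.90 m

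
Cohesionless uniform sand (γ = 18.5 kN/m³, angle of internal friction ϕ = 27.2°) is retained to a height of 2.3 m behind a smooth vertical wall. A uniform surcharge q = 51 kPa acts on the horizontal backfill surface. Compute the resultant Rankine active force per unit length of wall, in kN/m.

K_a = tan²(45° − φ/2) = 0.3726.
Soil triangle: ½ K_a γ H² = 0.5×0.3726×18.5×2.3² = 18.23 kN/m.
Surcharge rectangle: K_a q H = 0.3726×51×2.3 = 43.70 kN/m.
Total = 18.23 + 43.70 = 61.94 kN/m.

61.9 kN/m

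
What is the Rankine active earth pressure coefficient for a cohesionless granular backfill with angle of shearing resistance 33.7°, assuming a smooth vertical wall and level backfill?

K_a = tan²(45° − φ/2) = tan²(28.15°) = 0.2863.

0.286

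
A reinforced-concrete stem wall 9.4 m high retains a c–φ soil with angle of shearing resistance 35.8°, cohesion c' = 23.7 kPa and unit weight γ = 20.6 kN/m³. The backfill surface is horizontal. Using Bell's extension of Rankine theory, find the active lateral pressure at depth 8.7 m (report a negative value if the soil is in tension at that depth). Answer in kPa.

K_a = (1 − sin φ)/(1 + sin φ) = 0.2619.
σ_a = K_a γ z − 2c√K_a = 0.2619×20.6×8.7 − 2×23.7×0.5117 = 22.68 kPa.

22.7 kPa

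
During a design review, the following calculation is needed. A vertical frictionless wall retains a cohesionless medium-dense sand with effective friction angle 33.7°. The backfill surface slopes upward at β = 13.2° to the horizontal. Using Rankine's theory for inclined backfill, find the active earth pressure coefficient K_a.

K_a = cos β · (cos β − √(cos²β − cos²φ)) / (cos β + √(cos²β − cos²φ)).
cos β = 0.9736, cos φ = 0.8320, √(cos²β − cos²φ) = 0.5057.
K_a = 0.9736 × (0.9736 − 0.5057)/(0.9736 + 0.5057) = 0.3080.

0.308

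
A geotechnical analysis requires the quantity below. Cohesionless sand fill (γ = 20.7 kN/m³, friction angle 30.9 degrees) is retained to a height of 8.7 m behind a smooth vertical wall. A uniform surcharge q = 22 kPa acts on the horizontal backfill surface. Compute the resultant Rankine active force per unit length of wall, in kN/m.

K_a = tan²(45° − φ/2) = 0.3214.
Soil triangle: ½ K_a γ H² = 0.5×0.3214×20.7×8.7² = 251.8 kN/m.
Surcharge rectangle: K_a q H = 0.3214×22×8.7 = 61.52 kN/m.
Total = 251.8 + 61.52 = 313.3 kN/m.

313 kN/m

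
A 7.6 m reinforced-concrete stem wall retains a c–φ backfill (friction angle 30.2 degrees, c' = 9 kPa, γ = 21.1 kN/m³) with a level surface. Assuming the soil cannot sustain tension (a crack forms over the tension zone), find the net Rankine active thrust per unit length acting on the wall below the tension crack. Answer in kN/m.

K_a = 0.3307; √K_a = 0.5750.
Tension-crack depth z_c = 2c/(γ√K_a) = 2×9/(21.1×0.5750) = 1.484 m.
σ_a at base = K_a γ H − 2c√K_a = 0.3307×21.1×7.6 − 2×9×0.5750 = 42.67 kPa.
P_a = ½ × 42.67 × (H − z_c) = 0.5×42.67×6.116 = 130.5 kN/m.

131 kN/m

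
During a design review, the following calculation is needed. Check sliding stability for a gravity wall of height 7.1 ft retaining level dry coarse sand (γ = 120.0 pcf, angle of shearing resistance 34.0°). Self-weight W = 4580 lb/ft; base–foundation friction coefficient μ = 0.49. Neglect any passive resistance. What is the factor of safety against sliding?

2.62

K_a = tan²(45° − 34.0°/2) = 0.2827.
P_a = ½K_aγH² = 0.5×0.2827×120.0×7.1² = 855.1 lb/ft, acting at H/3 = 2.367 ft above the base.
FS_sliding = μW / P_a = 0.49×4580 / 855.1 = 2.624.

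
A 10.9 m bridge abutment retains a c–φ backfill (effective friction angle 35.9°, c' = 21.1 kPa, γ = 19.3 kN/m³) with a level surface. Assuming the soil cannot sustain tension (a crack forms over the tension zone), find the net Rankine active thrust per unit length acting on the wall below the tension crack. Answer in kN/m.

110 kN/m

K_a = 0.2607; √K_a = 0.5106.
Tension-crack depth z_c = 2c/(γ√K_a) = 2×21.1/(19.3×0.5106) = 4.282 m.
σ_a at base = K_a γ H − 2c√K_a = 0.2607×19.3×10.9 − 2×21.1×0.5106 = 33.30 kPa.
P_a = ½ × 33.30 × (H − z_c) = 0.5×33.30×6.618 = 110.2 kN/m.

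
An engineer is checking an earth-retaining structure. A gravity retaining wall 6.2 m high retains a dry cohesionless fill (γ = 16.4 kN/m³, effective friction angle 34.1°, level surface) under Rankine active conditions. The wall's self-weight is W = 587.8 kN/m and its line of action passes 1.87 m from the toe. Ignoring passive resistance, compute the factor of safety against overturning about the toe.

5.99

K_a = tan²(45° − 34.1°/2) = 0.2815.
P_a = ½K_aγH² = 0.5×0.2815×16.4×6.2² = 88.74 kN/m, acting at H/3 = 2.067 m above the base.
Overturning moment M_o = P_a × H/3 = 88.74 × 2.067 = 183.4.
Resisting moment M_r = W × 1.87 = 587.8 × 1.87 = 1099.
FS_overturning = M_r/M_o = 1099/183.4 = 5.994.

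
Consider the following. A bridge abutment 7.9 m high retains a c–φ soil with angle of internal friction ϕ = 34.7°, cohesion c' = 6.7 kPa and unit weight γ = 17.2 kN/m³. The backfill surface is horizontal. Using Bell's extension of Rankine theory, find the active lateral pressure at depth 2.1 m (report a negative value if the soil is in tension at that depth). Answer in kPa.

2.89 kPa

K_a = (1 − sin φ)/(1 + sin φ) = 0.2745.
σ_a = K_a γ z − 2c√K_a = 0.2745×17.2×2.1 − 2×6.7×0.5239 = 2.894 kPa.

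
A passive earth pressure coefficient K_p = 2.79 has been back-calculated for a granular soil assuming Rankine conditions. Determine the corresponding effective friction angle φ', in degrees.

K_p = (1+sin φ)/(1−sin φ) ⇒ sin φ = (K_p − 1)/(K_p + 1) = 0.4723.
φ = arcsin(0.4723) = 28.18°.

28.2°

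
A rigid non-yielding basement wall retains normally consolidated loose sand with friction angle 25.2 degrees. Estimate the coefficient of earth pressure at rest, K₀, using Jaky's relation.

0.574

K₀ = 1 − sin φ' = 1 − sin 25.2° = 0.5742.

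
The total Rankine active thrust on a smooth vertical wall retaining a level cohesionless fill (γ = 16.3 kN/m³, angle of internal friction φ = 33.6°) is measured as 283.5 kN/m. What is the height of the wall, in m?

11.0 m

K_a = 0.2875. P_a = ½ K_a γ H² ⇒ H = √(2P_a/(K_a γ)).
H = √(2×283.5/(0.2875×16.3)) = 11.00 m.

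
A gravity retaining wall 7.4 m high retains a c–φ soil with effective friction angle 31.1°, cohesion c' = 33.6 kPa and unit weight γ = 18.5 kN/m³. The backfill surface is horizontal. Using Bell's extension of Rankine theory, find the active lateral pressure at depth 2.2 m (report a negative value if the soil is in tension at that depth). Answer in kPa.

-25.0 kPa

K_a = (1 − sin φ)/(1 + sin φ) = 0.3188.
σ_a = K_a γ z − 2c√K_a = 0.3188×18.5×2.2 − 2×33.6×0.5646 = -24.97 kPa.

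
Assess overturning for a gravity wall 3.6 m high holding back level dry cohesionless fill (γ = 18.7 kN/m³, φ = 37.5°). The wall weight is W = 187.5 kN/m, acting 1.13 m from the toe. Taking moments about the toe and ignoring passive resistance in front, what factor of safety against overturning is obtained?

K_a = tan²(45° − 37.5°/2) = 0.2432.
P_a = ½K_aγH² = 0.5×0.2432×18.7×3.6² = 29.47 kN/m, acting at H/3 = 1.200 m above the base.
Overturning moment M_o = P_a × H/3 = 29.47 × 1.200 = 35.36.
Resisting moment M_r = W × 1.13 = 187.5 × 1.13 = 211.9.
FS_overturning = M_r/M_o = 211.9/35.36 = 5.991.

5.99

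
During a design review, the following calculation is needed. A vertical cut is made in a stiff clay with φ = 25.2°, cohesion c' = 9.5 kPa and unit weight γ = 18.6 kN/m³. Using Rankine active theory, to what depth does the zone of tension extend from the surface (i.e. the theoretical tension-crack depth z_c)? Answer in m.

K_a = tan²(45° − 25.2°/2) = 0.4027; √K_a = 0.6346.
The active pressure is zero where K_a γ z = 2c√K_a, so z_c = 2c/(γ√K_a) = 2×9.5/(18.6×0.6346) = 1.610 m.

1.61 m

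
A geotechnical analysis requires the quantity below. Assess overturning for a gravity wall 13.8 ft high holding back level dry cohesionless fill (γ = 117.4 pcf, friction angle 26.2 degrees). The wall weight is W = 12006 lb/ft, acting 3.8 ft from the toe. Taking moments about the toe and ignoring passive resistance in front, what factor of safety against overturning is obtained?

2.29

K_a = tan²(45° − 26.2°/2) = 0.3874.
P_a = ½K_aγH² = 0.5×0.3874×117.4×13.8² = 4331 lb/ft, acting at H/3 = 4.600 ft above the base.
Overturning moment M_o = P_a × H/3 = 4331 × 4.600 = 19920.
Resisting moment M_r = W × 3.8 = 12006 × 3.8 = 45620.
FS_overturning = M_r/M_o = 45620/19920 = 2.290.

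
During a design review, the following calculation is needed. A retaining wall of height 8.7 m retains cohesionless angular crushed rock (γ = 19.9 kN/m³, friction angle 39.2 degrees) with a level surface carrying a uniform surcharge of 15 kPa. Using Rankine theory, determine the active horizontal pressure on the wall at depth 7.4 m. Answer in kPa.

K_a = (1 − sin φ)/(1 + sin φ) = 0.2255.
σ_v = γz + q = 19.9 × 7.4 + 15 = 162.3 kPa.
σ_h = K_a σ_v = 0.2255 × 162.3 = 36.58 kPa.

36.6 kPa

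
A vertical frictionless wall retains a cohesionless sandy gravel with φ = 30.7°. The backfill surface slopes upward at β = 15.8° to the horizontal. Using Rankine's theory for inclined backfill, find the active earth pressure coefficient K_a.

K_a = cos β · (cos β − √(cos²β − cos²φ)) / (cos β + √(cos²β − cos²φ)).
cos β = 0.9622, cos φ = 0.8599, √(cos²β − cos²φ) = 0.4319.
K_a = 0.9622 × (0.9622 − 0.4319)/(0.9622 + 0.4319) = 0.3660.

0.366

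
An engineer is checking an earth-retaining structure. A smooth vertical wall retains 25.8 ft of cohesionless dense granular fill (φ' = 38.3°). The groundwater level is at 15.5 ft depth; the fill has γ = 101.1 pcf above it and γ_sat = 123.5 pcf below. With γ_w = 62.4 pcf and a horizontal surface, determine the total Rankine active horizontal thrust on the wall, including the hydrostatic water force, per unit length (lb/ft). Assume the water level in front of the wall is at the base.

K_a = tan²(45° − φ/2) = 0.2347.
γ' = 123.5 − 62.4 = 61.10 pcf. Depth below WT = 10.3 ft.
σ'_h at WT = K_a γ d_w = 367.8 psf; at base = 367.8 + K_a γ' × 10.3 = 515.6 psf.
P₁ (0–15.5 ft) = ½×367.8×15.5 = 2851. P₂ (15.5–25.8 ft) = ½(367.8+515.6)×10.3 = 4550.
P_w = ½ γ_w h₂² = 0.5×62.4×10.3² = 3310. Total = 2851+4550+3310 = 10710 lb/ft.

10700 lb/ft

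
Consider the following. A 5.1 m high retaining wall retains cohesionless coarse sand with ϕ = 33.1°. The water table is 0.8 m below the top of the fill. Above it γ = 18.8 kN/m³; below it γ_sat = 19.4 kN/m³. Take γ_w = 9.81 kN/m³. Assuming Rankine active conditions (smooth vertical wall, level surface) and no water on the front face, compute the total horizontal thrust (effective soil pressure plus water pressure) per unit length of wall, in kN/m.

137 kN/m

K_a = tan²(45° − φ/2) = 0.2936.
γ' = 19.4 − 9.81 = 9.590 kN/m³. Depth below WT = 4.3 m.
σ'_h at WT = K_a γ d_w = 4.415 kPa; at base = 4.415 + K_a γ' × 4.3 = 16.52 kPa.
P₁ (0–0.8 m) = ½×4.415×0.8 = 1.766. P₂ (0.8–5.1 m) = ½(4.415+16.52)×4.3 = 45.01.
P_w = ½ γ_w h₂² = 0.5×9.81×4.3² = 90.69. Total = 1.766+45.01+90.69 = 137.5 kN/m.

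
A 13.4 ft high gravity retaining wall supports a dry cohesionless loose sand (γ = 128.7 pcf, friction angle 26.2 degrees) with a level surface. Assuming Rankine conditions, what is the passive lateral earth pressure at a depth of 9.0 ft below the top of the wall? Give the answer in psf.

2990 psf

K_p = (1 + sin φ)/(1 − sin φ) = 2.581.
σ_h = K_p γ z = 2.581 × 128.7 × 9.0 = 2990 psf.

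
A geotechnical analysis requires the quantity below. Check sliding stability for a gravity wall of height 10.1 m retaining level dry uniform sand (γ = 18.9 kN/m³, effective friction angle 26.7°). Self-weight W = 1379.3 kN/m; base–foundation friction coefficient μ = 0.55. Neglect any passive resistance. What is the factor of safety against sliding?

K_a = tan²(45° − 26.7°/2) = 0.3800.
P_a = ½K_aγH² = 0.5×0.3800×18.9×10.1² = 366.3 kN/m, acting at H/3 = 3.367 m above the base.
FS_sliding = μW / P_a = 0.55×1379.3 / 366.3 = 2.071.

2.07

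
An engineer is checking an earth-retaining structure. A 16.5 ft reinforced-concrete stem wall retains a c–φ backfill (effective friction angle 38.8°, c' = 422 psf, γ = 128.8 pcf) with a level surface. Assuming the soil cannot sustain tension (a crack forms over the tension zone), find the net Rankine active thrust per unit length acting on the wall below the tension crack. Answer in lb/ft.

K_a = 0.2296; √K_a = 0.4791.
Tension-crack depth z_c = 2c/(γ√K_a) = 2×422/(128.8×0.4791) = 13.68 ft.
σ_a at base = K_a γ H − 2c√K_a = 0.2296×128.8×16.5 − 2×422×0.4791 = 83.47 psf.
P_a = ½ × 83.47 × (H − z_c) = 0.5×83.47×2.823 = 117.8 lb/ft.

118 lb/ft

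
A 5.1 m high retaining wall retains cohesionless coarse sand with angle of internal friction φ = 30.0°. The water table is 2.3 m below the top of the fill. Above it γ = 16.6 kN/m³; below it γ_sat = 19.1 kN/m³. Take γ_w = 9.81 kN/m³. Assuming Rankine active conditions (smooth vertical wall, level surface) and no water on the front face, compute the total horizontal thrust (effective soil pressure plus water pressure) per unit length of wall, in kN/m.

K_a = tan²(45° − φ/2) = 0.3333.
γ' = 19.1 − 9.81 = 9.290 kN/m³. Depth below WT = 2.8 m.
σ'_h at WT = K_a γ d_w = 12.73 kPa; at base = 12.73 + K_a γ' × 2.8 = 21.40 kPa.
P₁ (0–2.3 m) = ½×12.73×2.3 = 14.64. P₂ (2.3–5.1 m) = ½(12.73+21.40)×2.8 = 47.77.
P_w = ½ γ_w h₂² = 0.5×9.81×2.8² = 38.46. Total = 14.64+47.77+38.46 = 100.9 kN/m.

101 kN/m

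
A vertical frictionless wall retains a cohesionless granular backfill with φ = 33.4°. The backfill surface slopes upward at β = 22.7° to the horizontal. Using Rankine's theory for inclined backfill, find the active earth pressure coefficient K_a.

K_a = cos β · (cos β − √(cos²β − cos²φ)) / (cos β + √(cos²β − cos²φ)).
cos β = 0.9225, cos φ = 0.8348, √(cos²β − cos²φ) = 0.3926.
K_a = 0.9225 × (0.9225 − 0.3926)/(0.9225 + 0.3926) = 0.3718.

0.372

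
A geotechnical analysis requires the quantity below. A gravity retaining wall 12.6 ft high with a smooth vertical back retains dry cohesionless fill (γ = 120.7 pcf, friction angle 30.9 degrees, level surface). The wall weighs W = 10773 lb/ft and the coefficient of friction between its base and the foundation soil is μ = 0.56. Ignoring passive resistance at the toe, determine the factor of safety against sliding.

1.96

K_a = tan²(45° − 30.9°/2) = 0.3214.
P_a = ½K_aγH² = 0.5×0.3214×120.7×12.6² = 3079 lb/ft, acting at H/3 = 4.200 ft above the base.
FS_sliding = μW / P_a = 0.56×10773 / 3079 = 1.959.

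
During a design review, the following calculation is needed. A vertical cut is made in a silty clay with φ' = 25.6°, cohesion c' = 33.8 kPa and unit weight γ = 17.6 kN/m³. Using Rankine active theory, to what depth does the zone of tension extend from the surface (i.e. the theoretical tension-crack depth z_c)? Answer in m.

6.10 m

K_a = tan²(45° − 25.6°/2) = 0.3966; √K_a = 0.6297.
The active pressure is zero where K_a γ z = 2c√K_a, so z_c = 2c/(γ√K_a) = 2×33.8/(17.6×0.6297) = 6.099 m.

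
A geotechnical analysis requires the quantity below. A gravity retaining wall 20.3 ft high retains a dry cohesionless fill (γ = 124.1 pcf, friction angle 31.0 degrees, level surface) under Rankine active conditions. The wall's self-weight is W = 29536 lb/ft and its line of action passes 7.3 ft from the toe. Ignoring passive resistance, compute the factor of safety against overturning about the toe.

K_a = tan²(45° − 31.0°/2) = 0.3201.
P_a = ½K_aγH² = 0.5×0.3201×124.1×20.3² = 8185 lb/ft, acting at H/3 = 6.767 ft above the base.
Overturning moment M_o = P_a × H/3 = 8185 × 6.767 = 55390.
Resisting moment M_r = W × 7.3 = 29536 × 7.3 = 215600.
FS_overturning = M_r/M_o = 215600/55390 = 3.893.

3.89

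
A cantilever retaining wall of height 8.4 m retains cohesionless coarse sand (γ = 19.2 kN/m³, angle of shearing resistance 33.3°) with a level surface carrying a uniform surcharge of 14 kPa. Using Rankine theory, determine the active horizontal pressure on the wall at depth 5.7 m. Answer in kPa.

35.9 kPa

K_a = (1 − sin φ)/(1 + sin φ) = 0.2911.
σ_v = γz + q = 19.2 × 5.7 + 14 = 123.4 kPa.
σ_h = K_a σ_v = 0.2911 × 123.4 = 35.94 kPa.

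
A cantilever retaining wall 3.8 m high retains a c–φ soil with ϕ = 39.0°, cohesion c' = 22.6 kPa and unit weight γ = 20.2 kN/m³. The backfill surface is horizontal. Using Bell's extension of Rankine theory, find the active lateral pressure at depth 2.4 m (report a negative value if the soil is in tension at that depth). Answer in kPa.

K_a = (1 − sin φ)/(1 + sin φ) = 0.2275.
σ_a = K_a γ z − 2c√K_a = 0.2275×20.2×2.4 − 2×22.6×0.4770 = -10.53 kPa.

-10.5 kPa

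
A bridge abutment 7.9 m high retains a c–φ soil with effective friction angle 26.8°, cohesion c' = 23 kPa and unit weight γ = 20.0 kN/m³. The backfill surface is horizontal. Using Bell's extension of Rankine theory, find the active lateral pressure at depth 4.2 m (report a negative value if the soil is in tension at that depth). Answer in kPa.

3.49 kPa

K_a = (1 − sin φ)/(1 + sin φ) = 0.3785.
σ_a = K_a γ z − 2c√K_a = 0.3785×20.0×4.2 − 2×23×0.6152 = 3.493 kPa.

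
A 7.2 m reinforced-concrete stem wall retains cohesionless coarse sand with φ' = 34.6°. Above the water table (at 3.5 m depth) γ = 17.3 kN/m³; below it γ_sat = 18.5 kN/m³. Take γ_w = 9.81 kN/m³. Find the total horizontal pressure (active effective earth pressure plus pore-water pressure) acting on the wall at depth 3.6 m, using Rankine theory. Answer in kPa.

17.9 kPa

K_a = (1 − sin φ)/(1 + sin φ) = 0.2756.
γ' = 18.5 − 9.81 = 8.690 kN/m³.
Effective vertical stress at 3.6 m: σ'_v = 17.3×3.5 + 8.690×0.100 = 61.42 kPa.
σ'_h = K_a σ'_v = 0.2756 × 61.42 = 16.93 kPa; u = γ_w × 0.100 = 0.9810 kPa.
Total σ_h = 16.93 + 0.9810 = 17.91 kPa.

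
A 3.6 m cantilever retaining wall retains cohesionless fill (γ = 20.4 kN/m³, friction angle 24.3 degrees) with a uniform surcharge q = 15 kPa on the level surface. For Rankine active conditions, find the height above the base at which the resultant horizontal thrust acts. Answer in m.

1.37 m

K_a = 0.4169.
Triangular part P₁ = ½K_aγH² = 55.11 at H/3 = 1.200 m; rectangular part P₂ = K_a q H = 22.51 at H/2 = 1.800 m.
ȳ = (P₁·1.200 + P₂·1.800)/(P₁+P₂) = 1.374 m.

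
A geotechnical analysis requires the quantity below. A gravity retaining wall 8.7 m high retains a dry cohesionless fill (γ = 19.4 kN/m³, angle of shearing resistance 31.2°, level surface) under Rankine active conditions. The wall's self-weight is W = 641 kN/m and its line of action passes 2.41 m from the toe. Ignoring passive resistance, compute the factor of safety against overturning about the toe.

K_a = tan²(45° − 31.2°/2) = 0.3175.
P_a = ½K_aγH² = 0.5×0.3175×19.4×8.7² = 233.1 kN/m, acting at H/3 = 2.900 m above the base.
Overturning moment M_o = P_a × H/3 = 233.1 × 2.900 = 676.0.
Resisting moment M_r = W × 2.41 = 641 × 2.41 = 1545.
FS_overturning = M_r/M_o = 1545/676.0 = 2.285.

2.29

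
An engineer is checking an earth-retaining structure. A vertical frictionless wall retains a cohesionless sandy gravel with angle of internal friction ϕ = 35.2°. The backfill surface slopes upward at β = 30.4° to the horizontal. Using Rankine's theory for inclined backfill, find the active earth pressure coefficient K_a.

K_a = cos β · (cos β − √(cos²β − cos²φ)) / (cos β + √(cos²β − cos²φ)).
cos β = 0.8625, cos φ = 0.8171, √(cos²β − cos²φ) = 0.2761.
K_a = 0.8625 × (0.8625 − 0.2761)/(0.8625 + 0.2761) = 0.4443.

0.444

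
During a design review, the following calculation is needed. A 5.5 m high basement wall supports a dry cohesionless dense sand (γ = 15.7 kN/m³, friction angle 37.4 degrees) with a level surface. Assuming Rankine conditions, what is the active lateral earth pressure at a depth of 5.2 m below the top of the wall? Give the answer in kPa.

19.9 kPa

K_a = (1 − sin φ)/(1 + sin φ) = 0.2443.
σ_h = K_a γ z = 0.2443 × 15.7 × 5.2 = 19.94 kPa.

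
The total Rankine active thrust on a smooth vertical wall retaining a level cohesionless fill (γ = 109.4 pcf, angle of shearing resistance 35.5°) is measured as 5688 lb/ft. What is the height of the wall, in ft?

19.8 ft

K_a = 0.2653. P_a = ½ K_a γ H² ⇒ H = √(2P_a/(K_a γ)).
H = √(2×5688/(0.2653×109.4)) = 19.80 ft.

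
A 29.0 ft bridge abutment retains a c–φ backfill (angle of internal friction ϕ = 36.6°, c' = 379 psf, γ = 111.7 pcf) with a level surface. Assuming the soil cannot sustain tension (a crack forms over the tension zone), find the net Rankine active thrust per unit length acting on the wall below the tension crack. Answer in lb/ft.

K_a = 0.2530; √K_a = 0.5029.
Tension-crack depth z_c = 2c/(γ√K_a) = 2×379/(111.7×0.5029) = 13.49 ft.
σ_a at base = K_a γ H − 2c√K_a = 0.2530×111.7×29.0 − 2×379×0.5029 = 438.2 psf.
P_a = ½ × 438.2 × (H − z_c) = 0.5×438.2×15.51 = 3397 lb/ft.

3400 lb/ft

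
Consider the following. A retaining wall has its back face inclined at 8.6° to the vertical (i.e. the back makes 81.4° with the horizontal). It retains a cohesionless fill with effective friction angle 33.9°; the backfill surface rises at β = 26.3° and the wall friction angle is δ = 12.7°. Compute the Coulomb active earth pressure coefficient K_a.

K_a = sin²(α+φ) / [sin²α · sin(α−δ) · (1 + √{sin(φ+δ)sin(φ−β) / (sin(α−δ)sin(α+β))})²].
With α = 81.4°, φ = 33.9°, δ = 12.7°, β = 26.3°: K_a = 0.5080.

0.508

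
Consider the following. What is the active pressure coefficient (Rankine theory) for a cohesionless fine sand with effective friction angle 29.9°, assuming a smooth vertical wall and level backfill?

0.335

K_a = tan²(45° − φ/2) = tan²(30.05°) = 0.3347.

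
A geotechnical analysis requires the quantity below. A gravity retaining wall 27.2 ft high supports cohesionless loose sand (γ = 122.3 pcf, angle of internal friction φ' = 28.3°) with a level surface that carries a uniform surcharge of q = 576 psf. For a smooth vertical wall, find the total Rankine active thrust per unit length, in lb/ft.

21700 lb/ft

K_a = tan²(45° − φ/2) = 0.3568.
Soil triangle: ½ K_a γ H² = 0.5×0.3568×122.3×27.2² = 16140 lb/ft.
Surcharge rectangle: K_a q H = 0.3568×576×27.2 = 5590 lb/ft.
Total = 16140 + 5590 = 21730 lb/ft.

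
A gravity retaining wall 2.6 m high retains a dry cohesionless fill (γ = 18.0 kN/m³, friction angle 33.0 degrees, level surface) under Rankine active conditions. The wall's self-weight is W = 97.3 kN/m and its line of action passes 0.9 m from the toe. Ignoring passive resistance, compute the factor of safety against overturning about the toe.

K_a = tan²(45° − 33.0°/2) = 0.2948.
P_a = ½K_aγH² = 0.5×0.2948×18.0×2.6² = 17.94 kN/m, acting at H/3 = 0.8667 m above the base.
Overturning moment M_o = P_a × H/3 = 17.94 × 0.8667 = 15.54.
Resisting moment M_r = W × 0.9 = 97.3 × 0.9 = 87.57.
FS_overturning = M_r/M_o = 87.57/15.54 = 5.634.

5.63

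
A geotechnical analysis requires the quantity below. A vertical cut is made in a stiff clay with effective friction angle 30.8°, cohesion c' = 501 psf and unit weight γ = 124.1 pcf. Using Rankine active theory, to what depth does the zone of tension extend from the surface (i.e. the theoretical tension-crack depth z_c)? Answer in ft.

K_a = tan²(45° − 30.8°/2) = 0.3227; √K_a = 0.5681.
The active pressure is zero where K_a γ z = 2c√K_a, so z_c = 2c/(γ√K_a) = 2×501/(124.1×0.5681) = 14.21 ft.

14.2 ft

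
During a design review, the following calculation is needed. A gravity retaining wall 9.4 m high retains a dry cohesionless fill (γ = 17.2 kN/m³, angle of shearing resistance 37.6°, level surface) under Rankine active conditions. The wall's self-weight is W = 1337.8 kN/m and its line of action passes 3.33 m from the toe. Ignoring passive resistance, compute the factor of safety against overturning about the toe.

K_a = tan²(45° − 37.6°/2) = 0.2421.
P_a = ½K_aγH² = 0.5×0.2421×17.2×9.4² = 184.0 kN/m, acting at H/3 = 3.133 m above the base.
Overturning moment M_o = P_a × H/3 = 184.0 × 3.133 = 576.5.
Resisting moment M_r = W × 3.33 = 1337.8 × 3.33 = 4455.
FS_overturning = M_r/M_o = 4455/576.5 = 7.727.

7.73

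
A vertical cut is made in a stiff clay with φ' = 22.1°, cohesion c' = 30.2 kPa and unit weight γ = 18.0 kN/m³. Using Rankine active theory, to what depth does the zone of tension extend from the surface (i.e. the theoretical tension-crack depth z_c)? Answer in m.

K_a = tan²(45° − 22.1°/2) = 0.4533; √K_a = 0.6732.
The active pressure is zero where K_a γ z = 2c√K_a, so z_c = 2c/(γ√K_a) = 2×30.2/(18.0×0.6732) = 4.984 m.

4.98 m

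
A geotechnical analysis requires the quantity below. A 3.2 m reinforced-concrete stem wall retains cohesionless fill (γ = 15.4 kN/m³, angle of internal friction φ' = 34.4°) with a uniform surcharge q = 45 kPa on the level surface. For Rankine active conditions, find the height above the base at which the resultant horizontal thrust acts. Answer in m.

1.41 m

K_a = 0.2780.
Triangular part P₁ = ½K_aγH² = 21.92 at H/3 = 1.067 m; rectangular part P₂ = K_a q H = 40.03 at H/2 = 1.600 m.
ȳ = (P₁·1.067 + P₂·1.600)/(P₁+P₂) = 1.411 m.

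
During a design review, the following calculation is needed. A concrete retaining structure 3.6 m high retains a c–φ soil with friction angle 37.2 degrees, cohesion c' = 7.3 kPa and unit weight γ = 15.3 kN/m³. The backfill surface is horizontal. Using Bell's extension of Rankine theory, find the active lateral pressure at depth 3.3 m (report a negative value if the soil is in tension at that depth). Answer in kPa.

K_a = (1 − sin φ)/(1 + sin φ) = 0.2464.
σ_a = K_a γ z − 2c√K_a = 0.2464×15.3×3.3 − 2×7.3×0.4964 = 5.194 kPa.

5.19 kPa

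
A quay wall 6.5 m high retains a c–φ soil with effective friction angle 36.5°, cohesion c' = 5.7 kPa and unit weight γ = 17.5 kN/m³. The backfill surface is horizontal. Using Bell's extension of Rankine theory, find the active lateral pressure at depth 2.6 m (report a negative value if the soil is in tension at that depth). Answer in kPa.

K_a = (1 − sin φ)/(1 + sin φ) = 0.2541.
σ_a = K_a γ z − 2c√K_a = 0.2541×17.5×2.6 − 2×5.7×0.5040 = 5.814 kPa.

5.81 kPa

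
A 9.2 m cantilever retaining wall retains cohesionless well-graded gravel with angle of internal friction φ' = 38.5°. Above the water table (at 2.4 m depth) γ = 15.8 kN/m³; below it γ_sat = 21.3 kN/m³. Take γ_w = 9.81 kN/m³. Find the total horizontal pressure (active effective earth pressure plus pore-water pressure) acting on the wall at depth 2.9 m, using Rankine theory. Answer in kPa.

K_a = (1 − sin φ)/(1 + sin φ) = 0.2327.
γ' = 21.3 − 9.81 = 11.49 kN/m³.
Effective vertical stress at 2.9 m: σ'_v = 15.8×2.4 + 11.49×0.500 = 43.66 kPa.
σ'_h = K_a σ'_v = 0.2327 × 43.66 = 10.16 kPa; u = γ_w × 0.500 = 4.905 kPa.
Total σ_h = 10.16 + 4.905 = 15.06 kPa.

15.1 kPa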